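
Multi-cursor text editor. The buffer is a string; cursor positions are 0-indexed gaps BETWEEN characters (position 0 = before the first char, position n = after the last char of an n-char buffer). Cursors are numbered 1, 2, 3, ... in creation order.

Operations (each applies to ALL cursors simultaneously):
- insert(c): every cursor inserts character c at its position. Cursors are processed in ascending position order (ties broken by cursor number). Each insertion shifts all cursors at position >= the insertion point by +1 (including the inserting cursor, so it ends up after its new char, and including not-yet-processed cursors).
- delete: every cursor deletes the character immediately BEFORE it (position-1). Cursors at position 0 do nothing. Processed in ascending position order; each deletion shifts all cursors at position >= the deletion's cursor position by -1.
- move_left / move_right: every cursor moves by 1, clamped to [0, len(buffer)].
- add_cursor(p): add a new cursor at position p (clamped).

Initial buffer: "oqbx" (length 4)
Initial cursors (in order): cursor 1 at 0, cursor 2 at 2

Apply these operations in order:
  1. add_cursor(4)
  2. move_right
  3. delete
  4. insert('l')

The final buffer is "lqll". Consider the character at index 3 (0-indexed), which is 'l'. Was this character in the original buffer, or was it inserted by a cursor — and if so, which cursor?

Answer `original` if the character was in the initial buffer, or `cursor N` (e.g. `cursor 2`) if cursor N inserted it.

After op 1 (add_cursor(4)): buffer="oqbx" (len 4), cursors c1@0 c2@2 c3@4, authorship ....
After op 2 (move_right): buffer="oqbx" (len 4), cursors c1@1 c2@3 c3@4, authorship ....
After op 3 (delete): buffer="q" (len 1), cursors c1@0 c2@1 c3@1, authorship .
After op 4 (insert('l')): buffer="lqll" (len 4), cursors c1@1 c2@4 c3@4, authorship 1.23
Authorship (.=original, N=cursor N): 1 . 2 3
Index 3: author = 3

Answer: cursor 3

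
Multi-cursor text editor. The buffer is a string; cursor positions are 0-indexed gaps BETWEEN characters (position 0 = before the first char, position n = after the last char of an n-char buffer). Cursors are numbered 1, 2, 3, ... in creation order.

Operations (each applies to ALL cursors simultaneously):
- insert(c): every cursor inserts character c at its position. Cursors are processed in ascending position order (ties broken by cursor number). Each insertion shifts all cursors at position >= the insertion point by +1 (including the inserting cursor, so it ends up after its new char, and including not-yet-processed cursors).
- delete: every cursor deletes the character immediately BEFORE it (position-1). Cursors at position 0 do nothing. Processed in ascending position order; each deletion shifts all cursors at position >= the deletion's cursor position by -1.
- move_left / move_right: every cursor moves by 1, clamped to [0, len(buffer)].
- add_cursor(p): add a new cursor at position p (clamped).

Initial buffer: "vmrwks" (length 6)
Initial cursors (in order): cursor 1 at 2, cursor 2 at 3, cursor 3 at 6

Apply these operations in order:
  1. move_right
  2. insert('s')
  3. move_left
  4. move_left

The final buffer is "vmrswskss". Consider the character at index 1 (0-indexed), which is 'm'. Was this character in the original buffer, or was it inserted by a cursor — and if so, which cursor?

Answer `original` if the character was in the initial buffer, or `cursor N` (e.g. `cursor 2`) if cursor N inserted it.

Answer: original

Derivation:
After op 1 (move_right): buffer="vmrwks" (len 6), cursors c1@3 c2@4 c3@6, authorship ......
After op 2 (insert('s')): buffer="vmrswskss" (len 9), cursors c1@4 c2@6 c3@9, authorship ...1.2..3
After op 3 (move_left): buffer="vmrswskss" (len 9), cursors c1@3 c2@5 c3@8, authorship ...1.2..3
After op 4 (move_left): buffer="vmrswskss" (len 9), cursors c1@2 c2@4 c3@7, authorship ...1.2..3
Authorship (.=original, N=cursor N): . . . 1 . 2 . . 3
Index 1: author = original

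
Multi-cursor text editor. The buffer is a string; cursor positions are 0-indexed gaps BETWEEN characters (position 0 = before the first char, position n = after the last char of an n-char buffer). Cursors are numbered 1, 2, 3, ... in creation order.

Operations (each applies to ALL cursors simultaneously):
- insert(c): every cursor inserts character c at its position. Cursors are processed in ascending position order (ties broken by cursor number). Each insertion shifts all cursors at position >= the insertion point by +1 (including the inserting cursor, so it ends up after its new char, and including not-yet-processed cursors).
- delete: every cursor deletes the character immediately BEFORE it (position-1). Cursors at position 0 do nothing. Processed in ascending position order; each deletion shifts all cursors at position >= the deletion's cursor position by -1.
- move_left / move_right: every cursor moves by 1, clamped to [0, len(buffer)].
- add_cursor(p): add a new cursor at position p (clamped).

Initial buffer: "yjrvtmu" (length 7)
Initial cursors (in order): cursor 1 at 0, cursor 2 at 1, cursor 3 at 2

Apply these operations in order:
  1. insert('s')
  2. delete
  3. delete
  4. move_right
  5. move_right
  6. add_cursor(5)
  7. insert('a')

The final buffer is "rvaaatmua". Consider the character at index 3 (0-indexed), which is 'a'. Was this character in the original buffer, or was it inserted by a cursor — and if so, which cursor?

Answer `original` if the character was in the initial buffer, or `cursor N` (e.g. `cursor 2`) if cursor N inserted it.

Answer: cursor 2

Derivation:
After op 1 (insert('s')): buffer="sysjsrvtmu" (len 10), cursors c1@1 c2@3 c3@5, authorship 1.2.3.....
After op 2 (delete): buffer="yjrvtmu" (len 7), cursors c1@0 c2@1 c3@2, authorship .......
After op 3 (delete): buffer="rvtmu" (len 5), cursors c1@0 c2@0 c3@0, authorship .....
After op 4 (move_right): buffer="rvtmu" (len 5), cursors c1@1 c2@1 c3@1, authorship .....
After op 5 (move_right): buffer="rvtmu" (len 5), cursors c1@2 c2@2 c3@2, authorship .....
After op 6 (add_cursor(5)): buffer="rvtmu" (len 5), cursors c1@2 c2@2 c3@2 c4@5, authorship .....
After op 7 (insert('a')): buffer="rvaaatmua" (len 9), cursors c1@5 c2@5 c3@5 c4@9, authorship ..123...4
Authorship (.=original, N=cursor N): . . 1 2 3 . . . 4
Index 3: author = 2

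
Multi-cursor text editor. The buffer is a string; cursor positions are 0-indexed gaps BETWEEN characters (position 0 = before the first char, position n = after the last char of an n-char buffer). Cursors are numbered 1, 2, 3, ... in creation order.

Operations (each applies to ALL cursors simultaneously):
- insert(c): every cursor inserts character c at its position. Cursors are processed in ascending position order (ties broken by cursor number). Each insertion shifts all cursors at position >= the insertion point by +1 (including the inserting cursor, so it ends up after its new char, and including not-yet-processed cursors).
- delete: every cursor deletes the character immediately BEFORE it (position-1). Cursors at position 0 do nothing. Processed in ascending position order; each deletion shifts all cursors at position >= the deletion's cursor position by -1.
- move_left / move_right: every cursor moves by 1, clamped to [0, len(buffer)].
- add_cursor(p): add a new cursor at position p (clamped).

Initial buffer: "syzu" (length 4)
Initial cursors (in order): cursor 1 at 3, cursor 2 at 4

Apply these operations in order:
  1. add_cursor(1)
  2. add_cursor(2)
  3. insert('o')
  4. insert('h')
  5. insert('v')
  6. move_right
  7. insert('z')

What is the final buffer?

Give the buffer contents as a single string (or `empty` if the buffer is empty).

After op 1 (add_cursor(1)): buffer="syzu" (len 4), cursors c3@1 c1@3 c2@4, authorship ....
After op 2 (add_cursor(2)): buffer="syzu" (len 4), cursors c3@1 c4@2 c1@3 c2@4, authorship ....
After op 3 (insert('o')): buffer="soyozouo" (len 8), cursors c3@2 c4@4 c1@6 c2@8, authorship .3.4.1.2
After op 4 (insert('h')): buffer="sohyohzohuoh" (len 12), cursors c3@3 c4@6 c1@9 c2@12, authorship .33.44.11.22
After op 5 (insert('v')): buffer="sohvyohvzohvuohv" (len 16), cursors c3@4 c4@8 c1@12 c2@16, authorship .333.444.111.222
After op 6 (move_right): buffer="sohvyohvzohvuohv" (len 16), cursors c3@5 c4@9 c1@13 c2@16, authorship .333.444.111.222
After op 7 (insert('z')): buffer="sohvyzohvzzohvuzohvz" (len 20), cursors c3@6 c4@11 c1@16 c2@20, authorship .333.3444.4111.12222

Answer: sohvyzohvzzohvuzohvz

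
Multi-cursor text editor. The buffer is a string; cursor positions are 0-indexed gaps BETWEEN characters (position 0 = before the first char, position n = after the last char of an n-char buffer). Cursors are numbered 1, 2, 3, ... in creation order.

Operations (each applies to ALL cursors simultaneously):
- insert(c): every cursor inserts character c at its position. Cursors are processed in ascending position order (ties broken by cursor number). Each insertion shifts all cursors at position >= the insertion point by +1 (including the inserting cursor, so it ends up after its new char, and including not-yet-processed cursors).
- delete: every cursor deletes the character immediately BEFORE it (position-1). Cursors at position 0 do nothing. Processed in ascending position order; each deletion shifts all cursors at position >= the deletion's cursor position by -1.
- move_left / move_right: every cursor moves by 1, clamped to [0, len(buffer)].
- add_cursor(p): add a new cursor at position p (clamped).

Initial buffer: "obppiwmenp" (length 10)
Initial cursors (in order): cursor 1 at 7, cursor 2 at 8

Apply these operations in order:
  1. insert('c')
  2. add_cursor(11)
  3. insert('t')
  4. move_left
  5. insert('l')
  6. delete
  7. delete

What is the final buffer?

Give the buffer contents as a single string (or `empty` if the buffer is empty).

After op 1 (insert('c')): buffer="obppiwmcecnp" (len 12), cursors c1@8 c2@10, authorship .......1.2..
After op 2 (add_cursor(11)): buffer="obppiwmcecnp" (len 12), cursors c1@8 c2@10 c3@11, authorship .......1.2..
After op 3 (insert('t')): buffer="obppiwmctectntp" (len 15), cursors c1@9 c2@12 c3@14, authorship .......11.22.3.
After op 4 (move_left): buffer="obppiwmctectntp" (len 15), cursors c1@8 c2@11 c3@13, authorship .......11.22.3.
After op 5 (insert('l')): buffer="obppiwmcltecltnltp" (len 18), cursors c1@9 c2@13 c3@16, authorship .......111.222.33.
After op 6 (delete): buffer="obppiwmctectntp" (len 15), cursors c1@8 c2@11 c3@13, authorship .......11.22.3.
After op 7 (delete): buffer="obppiwmtettp" (len 12), cursors c1@7 c2@9 c3@10, authorship .......1.23.

Answer: obppiwmtettp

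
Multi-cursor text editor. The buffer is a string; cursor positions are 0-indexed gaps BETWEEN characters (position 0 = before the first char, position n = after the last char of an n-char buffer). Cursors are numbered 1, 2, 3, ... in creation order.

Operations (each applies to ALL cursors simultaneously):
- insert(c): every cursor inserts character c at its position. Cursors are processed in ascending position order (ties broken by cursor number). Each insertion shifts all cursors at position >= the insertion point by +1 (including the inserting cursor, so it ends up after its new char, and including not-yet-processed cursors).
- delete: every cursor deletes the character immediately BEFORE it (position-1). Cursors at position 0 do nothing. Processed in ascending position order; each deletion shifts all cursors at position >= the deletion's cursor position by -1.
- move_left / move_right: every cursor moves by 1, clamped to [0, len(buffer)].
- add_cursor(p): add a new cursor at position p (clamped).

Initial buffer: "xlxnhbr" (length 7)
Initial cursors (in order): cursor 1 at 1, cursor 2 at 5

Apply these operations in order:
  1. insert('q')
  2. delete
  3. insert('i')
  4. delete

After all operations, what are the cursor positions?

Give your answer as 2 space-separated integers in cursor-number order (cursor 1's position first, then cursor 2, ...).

After op 1 (insert('q')): buffer="xqlxnhqbr" (len 9), cursors c1@2 c2@7, authorship .1....2..
After op 2 (delete): buffer="xlxnhbr" (len 7), cursors c1@1 c2@5, authorship .......
After op 3 (insert('i')): buffer="xilxnhibr" (len 9), cursors c1@2 c2@7, authorship .1....2..
After op 4 (delete): buffer="xlxnhbr" (len 7), cursors c1@1 c2@5, authorship .......

Answer: 1 5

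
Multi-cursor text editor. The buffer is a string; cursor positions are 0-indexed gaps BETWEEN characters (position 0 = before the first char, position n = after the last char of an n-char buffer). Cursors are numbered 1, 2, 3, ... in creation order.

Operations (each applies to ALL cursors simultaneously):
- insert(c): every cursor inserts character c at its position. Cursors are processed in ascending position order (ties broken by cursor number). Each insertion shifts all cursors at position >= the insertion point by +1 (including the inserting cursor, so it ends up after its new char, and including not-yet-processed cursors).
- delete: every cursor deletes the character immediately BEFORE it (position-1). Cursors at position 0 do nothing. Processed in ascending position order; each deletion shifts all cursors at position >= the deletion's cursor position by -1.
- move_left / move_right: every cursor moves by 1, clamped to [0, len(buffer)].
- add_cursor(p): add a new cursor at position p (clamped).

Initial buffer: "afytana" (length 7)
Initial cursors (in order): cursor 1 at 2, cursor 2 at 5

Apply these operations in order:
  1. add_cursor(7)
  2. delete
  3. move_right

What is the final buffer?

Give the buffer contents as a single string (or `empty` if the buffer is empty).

Answer: aytn

Derivation:
After op 1 (add_cursor(7)): buffer="afytana" (len 7), cursors c1@2 c2@5 c3@7, authorship .......
After op 2 (delete): buffer="aytn" (len 4), cursors c1@1 c2@3 c3@4, authorship ....
After op 3 (move_right): buffer="aytn" (len 4), cursors c1@2 c2@4 c3@4, authorship ....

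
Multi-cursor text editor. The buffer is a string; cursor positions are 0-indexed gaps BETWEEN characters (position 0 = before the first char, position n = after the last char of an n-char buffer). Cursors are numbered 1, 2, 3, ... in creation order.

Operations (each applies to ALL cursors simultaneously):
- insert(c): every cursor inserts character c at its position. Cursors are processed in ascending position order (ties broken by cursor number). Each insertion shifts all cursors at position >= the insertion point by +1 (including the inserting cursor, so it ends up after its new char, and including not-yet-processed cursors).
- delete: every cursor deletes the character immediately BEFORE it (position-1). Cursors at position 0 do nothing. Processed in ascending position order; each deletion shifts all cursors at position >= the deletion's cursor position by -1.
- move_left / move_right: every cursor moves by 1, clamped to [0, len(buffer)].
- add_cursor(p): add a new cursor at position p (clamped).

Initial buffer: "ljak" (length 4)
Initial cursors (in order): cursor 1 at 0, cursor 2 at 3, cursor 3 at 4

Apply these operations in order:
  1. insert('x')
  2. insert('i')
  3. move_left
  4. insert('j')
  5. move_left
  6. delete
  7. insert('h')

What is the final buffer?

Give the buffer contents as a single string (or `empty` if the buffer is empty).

After op 1 (insert('x')): buffer="xljaxkx" (len 7), cursors c1@1 c2@5 c3@7, authorship 1...2.3
After op 2 (insert('i')): buffer="xiljaxikxi" (len 10), cursors c1@2 c2@7 c3@10, authorship 11...22.33
After op 3 (move_left): buffer="xiljaxikxi" (len 10), cursors c1@1 c2@6 c3@9, authorship 11...22.33
After op 4 (insert('j')): buffer="xjiljaxjikxji" (len 13), cursors c1@2 c2@8 c3@12, authorship 111...222.333
After op 5 (move_left): buffer="xjiljaxjikxji" (len 13), cursors c1@1 c2@7 c3@11, authorship 111...222.333
After op 6 (delete): buffer="jiljajikji" (len 10), cursors c1@0 c2@5 c3@8, authorship 11...22.33
After op 7 (insert('h')): buffer="hjiljahjikhji" (len 13), cursors c1@1 c2@7 c3@11, authorship 111...222.333

Answer: hjiljahjikhji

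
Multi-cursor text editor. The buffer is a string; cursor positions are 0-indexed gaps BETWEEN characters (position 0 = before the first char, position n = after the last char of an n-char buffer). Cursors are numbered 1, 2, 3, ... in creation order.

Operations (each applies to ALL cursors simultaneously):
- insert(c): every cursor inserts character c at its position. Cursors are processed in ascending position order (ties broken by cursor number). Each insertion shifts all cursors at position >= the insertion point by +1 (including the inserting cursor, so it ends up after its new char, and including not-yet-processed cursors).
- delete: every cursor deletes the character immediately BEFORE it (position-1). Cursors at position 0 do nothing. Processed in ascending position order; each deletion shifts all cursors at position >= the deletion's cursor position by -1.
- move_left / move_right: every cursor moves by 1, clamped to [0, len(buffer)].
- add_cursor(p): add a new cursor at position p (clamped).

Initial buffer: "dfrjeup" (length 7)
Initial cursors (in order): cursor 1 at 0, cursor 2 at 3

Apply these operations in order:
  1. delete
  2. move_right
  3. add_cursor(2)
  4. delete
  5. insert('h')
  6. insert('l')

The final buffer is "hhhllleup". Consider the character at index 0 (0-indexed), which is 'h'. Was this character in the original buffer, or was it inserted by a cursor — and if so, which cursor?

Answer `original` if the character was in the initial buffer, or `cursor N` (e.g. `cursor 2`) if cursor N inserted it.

Answer: cursor 1

Derivation:
After op 1 (delete): buffer="dfjeup" (len 6), cursors c1@0 c2@2, authorship ......
After op 2 (move_right): buffer="dfjeup" (len 6), cursors c1@1 c2@3, authorship ......
After op 3 (add_cursor(2)): buffer="dfjeup" (len 6), cursors c1@1 c3@2 c2@3, authorship ......
After op 4 (delete): buffer="eup" (len 3), cursors c1@0 c2@0 c3@0, authorship ...
After op 5 (insert('h')): buffer="hhheup" (len 6), cursors c1@3 c2@3 c3@3, authorship 123...
After op 6 (insert('l')): buffer="hhhllleup" (len 9), cursors c1@6 c2@6 c3@6, authorship 123123...
Authorship (.=original, N=cursor N): 1 2 3 1 2 3 . . .
Index 0: author = 1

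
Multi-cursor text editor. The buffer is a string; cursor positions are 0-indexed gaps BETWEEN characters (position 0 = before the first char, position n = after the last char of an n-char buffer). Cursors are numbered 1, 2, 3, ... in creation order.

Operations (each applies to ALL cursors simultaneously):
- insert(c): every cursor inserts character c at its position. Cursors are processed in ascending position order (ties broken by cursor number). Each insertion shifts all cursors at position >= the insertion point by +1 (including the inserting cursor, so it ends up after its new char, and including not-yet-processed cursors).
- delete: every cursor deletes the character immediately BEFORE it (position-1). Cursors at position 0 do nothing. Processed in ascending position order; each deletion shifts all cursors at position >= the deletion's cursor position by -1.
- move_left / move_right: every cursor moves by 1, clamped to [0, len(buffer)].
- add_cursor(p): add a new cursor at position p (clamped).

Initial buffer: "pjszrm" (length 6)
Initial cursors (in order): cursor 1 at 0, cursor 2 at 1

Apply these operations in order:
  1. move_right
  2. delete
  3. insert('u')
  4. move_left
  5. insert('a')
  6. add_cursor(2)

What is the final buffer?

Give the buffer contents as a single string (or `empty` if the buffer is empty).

After op 1 (move_right): buffer="pjszrm" (len 6), cursors c1@1 c2@2, authorship ......
After op 2 (delete): buffer="szrm" (len 4), cursors c1@0 c2@0, authorship ....
After op 3 (insert('u')): buffer="uuszrm" (len 6), cursors c1@2 c2@2, authorship 12....
After op 4 (move_left): buffer="uuszrm" (len 6), cursors c1@1 c2@1, authorship 12....
After op 5 (insert('a')): buffer="uaauszrm" (len 8), cursors c1@3 c2@3, authorship 1122....
After op 6 (add_cursor(2)): buffer="uaauszrm" (len 8), cursors c3@2 c1@3 c2@3, authorship 1122....

Answer: uaauszrm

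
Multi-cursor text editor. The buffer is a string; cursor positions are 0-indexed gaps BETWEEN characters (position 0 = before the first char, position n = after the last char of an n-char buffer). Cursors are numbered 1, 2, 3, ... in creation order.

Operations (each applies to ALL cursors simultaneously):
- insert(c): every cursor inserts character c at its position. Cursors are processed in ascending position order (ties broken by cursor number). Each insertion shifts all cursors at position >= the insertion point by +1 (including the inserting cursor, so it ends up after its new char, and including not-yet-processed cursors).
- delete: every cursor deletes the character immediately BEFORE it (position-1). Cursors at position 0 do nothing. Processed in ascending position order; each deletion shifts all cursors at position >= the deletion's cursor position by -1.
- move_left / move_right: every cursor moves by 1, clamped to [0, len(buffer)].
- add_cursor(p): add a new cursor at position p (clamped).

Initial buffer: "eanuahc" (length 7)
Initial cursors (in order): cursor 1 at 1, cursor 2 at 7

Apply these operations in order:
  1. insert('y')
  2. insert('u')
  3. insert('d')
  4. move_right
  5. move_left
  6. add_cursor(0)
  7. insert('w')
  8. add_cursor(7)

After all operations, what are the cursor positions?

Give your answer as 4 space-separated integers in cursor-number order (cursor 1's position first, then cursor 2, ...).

Answer: 6 15 1 7

Derivation:
After op 1 (insert('y')): buffer="eyanuahcy" (len 9), cursors c1@2 c2@9, authorship .1......2
After op 2 (insert('u')): buffer="eyuanuahcyu" (len 11), cursors c1@3 c2@11, authorship .11......22
After op 3 (insert('d')): buffer="eyudanuahcyud" (len 13), cursors c1@4 c2@13, authorship .111......222
After op 4 (move_right): buffer="eyudanuahcyud" (len 13), cursors c1@5 c2@13, authorship .111......222
After op 5 (move_left): buffer="eyudanuahcyud" (len 13), cursors c1@4 c2@12, authorship .111......222
After op 6 (add_cursor(0)): buffer="eyudanuahcyud" (len 13), cursors c3@0 c1@4 c2@12, authorship .111......222
After op 7 (insert('w')): buffer="weyudwanuahcyuwd" (len 16), cursors c3@1 c1@6 c2@15, authorship 3.1111......2222
After op 8 (add_cursor(7)): buffer="weyudwanuahcyuwd" (len 16), cursors c3@1 c1@6 c4@7 c2@15, authorship 3.1111......2222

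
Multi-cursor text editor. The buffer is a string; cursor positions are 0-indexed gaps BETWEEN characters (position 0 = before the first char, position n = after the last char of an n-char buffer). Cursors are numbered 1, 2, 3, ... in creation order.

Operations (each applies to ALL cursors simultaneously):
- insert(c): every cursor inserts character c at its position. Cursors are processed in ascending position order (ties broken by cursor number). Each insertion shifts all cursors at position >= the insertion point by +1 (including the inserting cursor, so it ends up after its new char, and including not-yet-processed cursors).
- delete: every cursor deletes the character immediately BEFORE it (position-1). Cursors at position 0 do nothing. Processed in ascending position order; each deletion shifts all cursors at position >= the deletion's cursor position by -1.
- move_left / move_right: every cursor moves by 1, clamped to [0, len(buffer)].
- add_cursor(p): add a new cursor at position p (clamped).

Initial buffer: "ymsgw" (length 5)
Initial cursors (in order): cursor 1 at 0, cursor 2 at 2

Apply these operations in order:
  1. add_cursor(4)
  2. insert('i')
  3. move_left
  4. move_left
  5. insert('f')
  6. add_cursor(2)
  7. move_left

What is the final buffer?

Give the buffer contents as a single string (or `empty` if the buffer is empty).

Answer: fiyfmisfgiw

Derivation:
After op 1 (add_cursor(4)): buffer="ymsgw" (len 5), cursors c1@0 c2@2 c3@4, authorship .....
After op 2 (insert('i')): buffer="iymisgiw" (len 8), cursors c1@1 c2@4 c3@7, authorship 1..2..3.
After op 3 (move_left): buffer="iymisgiw" (len 8), cursors c1@0 c2@3 c3@6, authorship 1..2..3.
After op 4 (move_left): buffer="iymisgiw" (len 8), cursors c1@0 c2@2 c3@5, authorship 1..2..3.
After op 5 (insert('f')): buffer="fiyfmisfgiw" (len 11), cursors c1@1 c2@4 c3@8, authorship 11.2.2.3.3.
After op 6 (add_cursor(2)): buffer="fiyfmisfgiw" (len 11), cursors c1@1 c4@2 c2@4 c3@8, authorship 11.2.2.3.3.
After op 7 (move_left): buffer="fiyfmisfgiw" (len 11), cursors c1@0 c4@1 c2@3 c3@7, authorship 11.2.2.3.3.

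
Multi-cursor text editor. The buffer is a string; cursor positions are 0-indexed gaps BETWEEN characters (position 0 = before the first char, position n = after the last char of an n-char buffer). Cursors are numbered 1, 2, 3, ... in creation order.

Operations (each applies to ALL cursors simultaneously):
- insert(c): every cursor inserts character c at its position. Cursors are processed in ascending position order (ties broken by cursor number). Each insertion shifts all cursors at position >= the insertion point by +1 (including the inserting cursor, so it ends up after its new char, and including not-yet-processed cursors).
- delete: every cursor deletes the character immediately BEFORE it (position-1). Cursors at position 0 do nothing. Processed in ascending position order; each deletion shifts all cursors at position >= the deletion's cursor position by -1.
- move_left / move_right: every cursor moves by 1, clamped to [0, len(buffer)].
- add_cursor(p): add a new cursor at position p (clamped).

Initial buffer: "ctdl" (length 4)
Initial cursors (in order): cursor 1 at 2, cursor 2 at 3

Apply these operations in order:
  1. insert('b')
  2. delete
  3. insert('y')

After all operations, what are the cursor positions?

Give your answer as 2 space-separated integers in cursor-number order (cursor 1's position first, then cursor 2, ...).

After op 1 (insert('b')): buffer="ctbdbl" (len 6), cursors c1@3 c2@5, authorship ..1.2.
After op 2 (delete): buffer="ctdl" (len 4), cursors c1@2 c2@3, authorship ....
After op 3 (insert('y')): buffer="ctydyl" (len 6), cursors c1@3 c2@5, authorship ..1.2.

Answer: 3 5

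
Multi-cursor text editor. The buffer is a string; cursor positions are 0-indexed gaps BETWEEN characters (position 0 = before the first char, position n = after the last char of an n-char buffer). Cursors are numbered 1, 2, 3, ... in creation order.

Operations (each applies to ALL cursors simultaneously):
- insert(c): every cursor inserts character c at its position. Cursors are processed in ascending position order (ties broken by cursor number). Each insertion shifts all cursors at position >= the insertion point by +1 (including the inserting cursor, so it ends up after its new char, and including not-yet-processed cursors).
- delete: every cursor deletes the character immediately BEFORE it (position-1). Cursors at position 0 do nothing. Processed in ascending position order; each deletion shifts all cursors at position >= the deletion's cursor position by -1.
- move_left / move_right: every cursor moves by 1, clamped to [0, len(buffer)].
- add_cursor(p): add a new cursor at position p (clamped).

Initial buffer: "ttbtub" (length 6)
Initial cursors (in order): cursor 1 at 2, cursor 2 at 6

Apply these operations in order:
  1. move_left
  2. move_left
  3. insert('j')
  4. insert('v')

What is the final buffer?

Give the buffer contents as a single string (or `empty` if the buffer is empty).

Answer: jvttbtjvub

Derivation:
After op 1 (move_left): buffer="ttbtub" (len 6), cursors c1@1 c2@5, authorship ......
After op 2 (move_left): buffer="ttbtub" (len 6), cursors c1@0 c2@4, authorship ......
After op 3 (insert('j')): buffer="jttbtjub" (len 8), cursors c1@1 c2@6, authorship 1....2..
After op 4 (insert('v')): buffer="jvttbtjvub" (len 10), cursors c1@2 c2@8, authorship 11....22..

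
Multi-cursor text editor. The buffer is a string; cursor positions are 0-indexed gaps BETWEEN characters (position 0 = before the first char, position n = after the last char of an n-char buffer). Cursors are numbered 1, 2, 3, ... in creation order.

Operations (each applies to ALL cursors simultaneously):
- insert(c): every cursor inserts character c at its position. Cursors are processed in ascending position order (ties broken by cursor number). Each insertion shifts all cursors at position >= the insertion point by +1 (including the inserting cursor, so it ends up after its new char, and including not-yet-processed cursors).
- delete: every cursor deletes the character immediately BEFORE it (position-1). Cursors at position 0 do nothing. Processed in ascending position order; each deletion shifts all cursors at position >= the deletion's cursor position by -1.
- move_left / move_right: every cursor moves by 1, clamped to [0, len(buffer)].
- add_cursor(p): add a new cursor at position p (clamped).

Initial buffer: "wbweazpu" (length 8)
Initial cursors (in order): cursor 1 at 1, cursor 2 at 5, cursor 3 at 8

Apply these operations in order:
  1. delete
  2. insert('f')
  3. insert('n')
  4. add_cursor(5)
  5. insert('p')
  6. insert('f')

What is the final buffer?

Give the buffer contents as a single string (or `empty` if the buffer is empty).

Answer: fnpfbwepffnpfzpfnpf

Derivation:
After op 1 (delete): buffer="bwezp" (len 5), cursors c1@0 c2@3 c3@5, authorship .....
After op 2 (insert('f')): buffer="fbwefzpf" (len 8), cursors c1@1 c2@5 c3@8, authorship 1...2..3
After op 3 (insert('n')): buffer="fnbwefnzpfn" (len 11), cursors c1@2 c2@7 c3@11, authorship 11...22..33
After op 4 (add_cursor(5)): buffer="fnbwefnzpfn" (len 11), cursors c1@2 c4@5 c2@7 c3@11, authorship 11...22..33
After op 5 (insert('p')): buffer="fnpbwepfnpzpfnp" (len 15), cursors c1@3 c4@7 c2@10 c3@15, authorship 111...4222..333
After op 6 (insert('f')): buffer="fnpfbwepffnpfzpfnpf" (len 19), cursors c1@4 c4@9 c2@13 c3@19, authorship 1111...442222..3333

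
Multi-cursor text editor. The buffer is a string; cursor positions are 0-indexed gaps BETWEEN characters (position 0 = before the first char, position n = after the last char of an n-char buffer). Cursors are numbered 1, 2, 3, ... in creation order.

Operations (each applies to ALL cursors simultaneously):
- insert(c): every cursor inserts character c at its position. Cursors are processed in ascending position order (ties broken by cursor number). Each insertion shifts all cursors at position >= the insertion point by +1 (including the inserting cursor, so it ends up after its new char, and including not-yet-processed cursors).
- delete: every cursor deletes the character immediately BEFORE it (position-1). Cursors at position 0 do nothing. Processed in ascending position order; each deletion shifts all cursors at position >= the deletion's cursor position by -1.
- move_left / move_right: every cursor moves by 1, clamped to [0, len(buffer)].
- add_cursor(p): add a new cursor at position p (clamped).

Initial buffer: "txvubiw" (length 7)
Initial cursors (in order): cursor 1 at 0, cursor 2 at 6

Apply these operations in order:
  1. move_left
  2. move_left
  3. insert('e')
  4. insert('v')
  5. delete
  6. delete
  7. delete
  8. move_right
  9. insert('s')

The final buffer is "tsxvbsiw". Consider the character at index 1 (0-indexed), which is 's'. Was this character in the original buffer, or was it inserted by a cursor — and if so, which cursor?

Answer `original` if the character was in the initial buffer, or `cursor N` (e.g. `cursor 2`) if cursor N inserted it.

Answer: cursor 1

Derivation:
After op 1 (move_left): buffer="txvubiw" (len 7), cursors c1@0 c2@5, authorship .......
After op 2 (move_left): buffer="txvubiw" (len 7), cursors c1@0 c2@4, authorship .......
After op 3 (insert('e')): buffer="etxvuebiw" (len 9), cursors c1@1 c2@6, authorship 1....2...
After op 4 (insert('v')): buffer="evtxvuevbiw" (len 11), cursors c1@2 c2@8, authorship 11....22...
After op 5 (delete): buffer="etxvuebiw" (len 9), cursors c1@1 c2@6, authorship 1....2...
After op 6 (delete): buffer="txvubiw" (len 7), cursors c1@0 c2@4, authorship .......
After op 7 (delete): buffer="txvbiw" (len 6), cursors c1@0 c2@3, authorship ......
After op 8 (move_right): buffer="txvbiw" (len 6), cursors c1@1 c2@4, authorship ......
After op 9 (insert('s')): buffer="tsxvbsiw" (len 8), cursors c1@2 c2@6, authorship .1...2..
Authorship (.=original, N=cursor N): . 1 . . . 2 . .
Index 1: author = 1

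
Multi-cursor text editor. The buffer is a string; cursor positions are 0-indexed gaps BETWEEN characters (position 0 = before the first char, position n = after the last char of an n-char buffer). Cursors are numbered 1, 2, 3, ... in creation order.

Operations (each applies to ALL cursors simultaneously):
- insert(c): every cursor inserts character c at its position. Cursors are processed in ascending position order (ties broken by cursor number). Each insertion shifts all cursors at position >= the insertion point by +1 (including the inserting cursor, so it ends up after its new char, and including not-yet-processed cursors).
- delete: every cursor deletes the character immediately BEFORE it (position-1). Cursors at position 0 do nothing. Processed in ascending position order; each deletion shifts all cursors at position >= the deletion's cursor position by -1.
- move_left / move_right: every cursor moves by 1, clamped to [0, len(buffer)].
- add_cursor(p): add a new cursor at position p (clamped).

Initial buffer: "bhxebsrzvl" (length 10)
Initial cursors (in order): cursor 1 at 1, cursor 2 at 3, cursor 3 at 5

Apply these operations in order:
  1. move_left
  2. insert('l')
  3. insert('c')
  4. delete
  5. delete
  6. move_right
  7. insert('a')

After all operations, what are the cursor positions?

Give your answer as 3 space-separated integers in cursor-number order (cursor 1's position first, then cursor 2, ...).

After op 1 (move_left): buffer="bhxebsrzvl" (len 10), cursors c1@0 c2@2 c3@4, authorship ..........
After op 2 (insert('l')): buffer="lbhlxelbsrzvl" (len 13), cursors c1@1 c2@4 c3@7, authorship 1..2..3......
After op 3 (insert('c')): buffer="lcbhlcxelcbsrzvl" (len 16), cursors c1@2 c2@6 c3@10, authorship 11..22..33......
After op 4 (delete): buffer="lbhlxelbsrzvl" (len 13), cursors c1@1 c2@4 c3@7, authorship 1..2..3......
After op 5 (delete): buffer="bhxebsrzvl" (len 10), cursors c1@0 c2@2 c3@4, authorship ..........
After op 6 (move_right): buffer="bhxebsrzvl" (len 10), cursors c1@1 c2@3 c3@5, authorship ..........
After op 7 (insert('a')): buffer="bahxaebasrzvl" (len 13), cursors c1@2 c2@5 c3@8, authorship .1..2..3.....

Answer: 2 5 8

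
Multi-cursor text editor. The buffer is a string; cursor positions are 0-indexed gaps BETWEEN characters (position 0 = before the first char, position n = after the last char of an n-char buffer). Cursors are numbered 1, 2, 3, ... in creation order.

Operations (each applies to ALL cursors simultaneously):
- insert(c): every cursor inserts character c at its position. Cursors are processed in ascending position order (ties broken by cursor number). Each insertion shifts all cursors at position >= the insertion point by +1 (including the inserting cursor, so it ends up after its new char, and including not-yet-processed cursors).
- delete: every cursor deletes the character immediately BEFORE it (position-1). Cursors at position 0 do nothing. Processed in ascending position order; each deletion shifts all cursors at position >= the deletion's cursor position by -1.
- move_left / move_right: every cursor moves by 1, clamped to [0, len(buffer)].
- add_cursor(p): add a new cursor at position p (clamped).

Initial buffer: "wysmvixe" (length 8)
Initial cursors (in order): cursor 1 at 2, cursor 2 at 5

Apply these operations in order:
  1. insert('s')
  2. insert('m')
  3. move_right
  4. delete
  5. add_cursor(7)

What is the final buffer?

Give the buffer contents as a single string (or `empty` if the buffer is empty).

After op 1 (insert('s')): buffer="wyssmvsixe" (len 10), cursors c1@3 c2@7, authorship ..1...2...
After op 2 (insert('m')): buffer="wysmsmvsmixe" (len 12), cursors c1@4 c2@9, authorship ..11...22...
After op 3 (move_right): buffer="wysmsmvsmixe" (len 12), cursors c1@5 c2@10, authorship ..11...22...
After op 4 (delete): buffer="wysmmvsmxe" (len 10), cursors c1@4 c2@8, authorship ..11..22..
After op 5 (add_cursor(7)): buffer="wysmmvsmxe" (len 10), cursors c1@4 c3@7 c2@8, authorship ..11..22..

Answer: wysmmvsmxe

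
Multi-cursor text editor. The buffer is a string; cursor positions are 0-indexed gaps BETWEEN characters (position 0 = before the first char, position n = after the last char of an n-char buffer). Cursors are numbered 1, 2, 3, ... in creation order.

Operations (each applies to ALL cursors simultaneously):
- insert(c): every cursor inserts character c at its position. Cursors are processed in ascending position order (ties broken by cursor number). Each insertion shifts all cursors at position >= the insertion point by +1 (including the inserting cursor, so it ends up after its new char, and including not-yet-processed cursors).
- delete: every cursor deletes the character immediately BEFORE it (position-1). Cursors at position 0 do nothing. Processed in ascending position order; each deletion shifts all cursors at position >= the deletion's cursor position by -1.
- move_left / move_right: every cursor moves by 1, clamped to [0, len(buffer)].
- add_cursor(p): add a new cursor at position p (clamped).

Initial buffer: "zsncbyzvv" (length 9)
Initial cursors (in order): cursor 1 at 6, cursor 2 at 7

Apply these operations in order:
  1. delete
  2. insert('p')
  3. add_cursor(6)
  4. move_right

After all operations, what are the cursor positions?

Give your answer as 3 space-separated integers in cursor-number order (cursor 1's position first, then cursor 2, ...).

After op 1 (delete): buffer="zsncbvv" (len 7), cursors c1@5 c2@5, authorship .......
After op 2 (insert('p')): buffer="zsncbppvv" (len 9), cursors c1@7 c2@7, authorship .....12..
After op 3 (add_cursor(6)): buffer="zsncbppvv" (len 9), cursors c3@6 c1@7 c2@7, authorship .....12..
After op 4 (move_right): buffer="zsncbppvv" (len 9), cursors c3@7 c1@8 c2@8, authorship .....12..

Answer: 8 8 7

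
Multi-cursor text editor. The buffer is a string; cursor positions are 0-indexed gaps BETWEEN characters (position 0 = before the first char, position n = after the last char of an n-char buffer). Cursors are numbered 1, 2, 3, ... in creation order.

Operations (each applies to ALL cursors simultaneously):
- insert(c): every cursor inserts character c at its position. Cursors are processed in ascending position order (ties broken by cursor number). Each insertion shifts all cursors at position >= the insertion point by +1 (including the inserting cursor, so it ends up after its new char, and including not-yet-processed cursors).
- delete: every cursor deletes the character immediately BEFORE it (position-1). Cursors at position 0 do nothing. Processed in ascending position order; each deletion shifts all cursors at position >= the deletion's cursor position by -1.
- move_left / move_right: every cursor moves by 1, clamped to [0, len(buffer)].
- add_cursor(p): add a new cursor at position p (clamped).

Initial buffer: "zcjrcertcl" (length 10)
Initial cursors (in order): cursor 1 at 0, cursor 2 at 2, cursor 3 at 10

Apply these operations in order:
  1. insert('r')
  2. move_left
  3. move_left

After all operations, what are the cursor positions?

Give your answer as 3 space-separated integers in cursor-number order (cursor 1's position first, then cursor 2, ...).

After op 1 (insert('r')): buffer="rzcrjrcertclr" (len 13), cursors c1@1 c2@4 c3@13, authorship 1..2........3
After op 2 (move_left): buffer="rzcrjrcertclr" (len 13), cursors c1@0 c2@3 c3@12, authorship 1..2........3
After op 3 (move_left): buffer="rzcrjrcertclr" (len 13), cursors c1@0 c2@2 c3@11, authorship 1..2........3

Answer: 0 2 11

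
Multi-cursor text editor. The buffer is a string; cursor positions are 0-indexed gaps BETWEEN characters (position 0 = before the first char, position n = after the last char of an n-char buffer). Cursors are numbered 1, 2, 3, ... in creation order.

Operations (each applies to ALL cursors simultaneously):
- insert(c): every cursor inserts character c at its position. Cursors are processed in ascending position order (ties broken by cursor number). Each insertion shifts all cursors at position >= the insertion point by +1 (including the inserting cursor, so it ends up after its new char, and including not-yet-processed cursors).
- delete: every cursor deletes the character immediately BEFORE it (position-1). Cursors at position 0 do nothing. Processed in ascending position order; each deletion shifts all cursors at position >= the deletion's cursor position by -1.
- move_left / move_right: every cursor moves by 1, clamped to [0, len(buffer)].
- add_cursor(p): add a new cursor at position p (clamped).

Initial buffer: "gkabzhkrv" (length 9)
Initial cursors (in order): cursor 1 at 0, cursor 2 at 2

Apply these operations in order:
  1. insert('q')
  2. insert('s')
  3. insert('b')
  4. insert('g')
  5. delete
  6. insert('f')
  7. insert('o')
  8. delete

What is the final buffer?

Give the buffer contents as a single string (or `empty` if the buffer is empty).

After op 1 (insert('q')): buffer="qgkqabzhkrv" (len 11), cursors c1@1 c2@4, authorship 1..2.......
After op 2 (insert('s')): buffer="qsgkqsabzhkrv" (len 13), cursors c1@2 c2@6, authorship 11..22.......
After op 3 (insert('b')): buffer="qsbgkqsbabzhkrv" (len 15), cursors c1@3 c2@8, authorship 111..222.......
After op 4 (insert('g')): buffer="qsbggkqsbgabzhkrv" (len 17), cursors c1@4 c2@10, authorship 1111..2222.......
After op 5 (delete): buffer="qsbgkqsbabzhkrv" (len 15), cursors c1@3 c2@8, authorship 111..222.......
After op 6 (insert('f')): buffer="qsbfgkqsbfabzhkrv" (len 17), cursors c1@4 c2@10, authorship 1111..2222.......
After op 7 (insert('o')): buffer="qsbfogkqsbfoabzhkrv" (len 19), cursors c1@5 c2@12, authorship 11111..22222.......
After op 8 (delete): buffer="qsbfgkqsbfabzhkrv" (len 17), cursors c1@4 c2@10, authorship 1111..2222.......

Answer: qsbfgkqsbfabzhkrv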